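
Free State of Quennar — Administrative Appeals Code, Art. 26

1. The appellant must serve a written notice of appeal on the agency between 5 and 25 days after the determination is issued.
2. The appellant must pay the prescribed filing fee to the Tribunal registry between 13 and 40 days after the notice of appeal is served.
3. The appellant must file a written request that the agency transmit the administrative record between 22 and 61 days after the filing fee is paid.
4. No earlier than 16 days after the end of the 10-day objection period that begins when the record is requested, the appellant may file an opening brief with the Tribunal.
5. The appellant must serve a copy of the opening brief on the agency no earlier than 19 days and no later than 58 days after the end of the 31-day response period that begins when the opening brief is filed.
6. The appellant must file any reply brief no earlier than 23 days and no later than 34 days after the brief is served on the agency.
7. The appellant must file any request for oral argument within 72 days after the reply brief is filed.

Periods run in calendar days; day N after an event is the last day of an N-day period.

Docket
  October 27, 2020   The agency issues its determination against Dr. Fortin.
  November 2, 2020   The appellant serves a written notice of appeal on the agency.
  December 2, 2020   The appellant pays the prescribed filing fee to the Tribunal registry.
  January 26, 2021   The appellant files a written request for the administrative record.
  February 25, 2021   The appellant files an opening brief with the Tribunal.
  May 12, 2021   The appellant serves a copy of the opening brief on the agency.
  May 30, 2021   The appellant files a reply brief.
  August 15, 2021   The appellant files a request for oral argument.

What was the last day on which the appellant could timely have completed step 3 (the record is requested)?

February 1, 2021

Step 3 runs from December 2, 2020, when the filing fee is paid. The window is 22–61 days after December 2, 2020; it closes on February 1, 2021.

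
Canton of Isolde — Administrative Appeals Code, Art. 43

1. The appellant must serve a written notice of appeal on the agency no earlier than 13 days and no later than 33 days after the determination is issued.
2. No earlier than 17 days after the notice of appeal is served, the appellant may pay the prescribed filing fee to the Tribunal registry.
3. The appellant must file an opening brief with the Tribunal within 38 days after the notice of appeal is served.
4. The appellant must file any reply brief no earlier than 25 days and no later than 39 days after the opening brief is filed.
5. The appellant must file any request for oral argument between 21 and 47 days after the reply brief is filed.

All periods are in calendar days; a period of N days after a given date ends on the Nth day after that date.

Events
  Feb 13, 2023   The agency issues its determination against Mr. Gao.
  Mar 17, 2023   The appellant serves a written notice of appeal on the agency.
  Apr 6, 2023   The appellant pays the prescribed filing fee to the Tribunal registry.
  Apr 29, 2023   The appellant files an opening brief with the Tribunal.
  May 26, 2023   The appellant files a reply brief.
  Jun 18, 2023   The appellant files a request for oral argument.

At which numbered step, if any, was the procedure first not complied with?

Step 3

(1) the permitted window runs from Feb 13, 2023 + 13 = Feb 26, 2023 to Feb 13, 2023 + 33 = Mar 18, 2023; done Mar 17, 2023 — within the window.
(2) permitted from Mar 17, 2023 + 17 days = Apr 3, 2023 onward; done Apr 6, 2023 — permitted.
(3) due by Mar 17, 2023 + 38 days = Apr 24, 2023; not done until Apr 29, 2023, 5 days after the deadline.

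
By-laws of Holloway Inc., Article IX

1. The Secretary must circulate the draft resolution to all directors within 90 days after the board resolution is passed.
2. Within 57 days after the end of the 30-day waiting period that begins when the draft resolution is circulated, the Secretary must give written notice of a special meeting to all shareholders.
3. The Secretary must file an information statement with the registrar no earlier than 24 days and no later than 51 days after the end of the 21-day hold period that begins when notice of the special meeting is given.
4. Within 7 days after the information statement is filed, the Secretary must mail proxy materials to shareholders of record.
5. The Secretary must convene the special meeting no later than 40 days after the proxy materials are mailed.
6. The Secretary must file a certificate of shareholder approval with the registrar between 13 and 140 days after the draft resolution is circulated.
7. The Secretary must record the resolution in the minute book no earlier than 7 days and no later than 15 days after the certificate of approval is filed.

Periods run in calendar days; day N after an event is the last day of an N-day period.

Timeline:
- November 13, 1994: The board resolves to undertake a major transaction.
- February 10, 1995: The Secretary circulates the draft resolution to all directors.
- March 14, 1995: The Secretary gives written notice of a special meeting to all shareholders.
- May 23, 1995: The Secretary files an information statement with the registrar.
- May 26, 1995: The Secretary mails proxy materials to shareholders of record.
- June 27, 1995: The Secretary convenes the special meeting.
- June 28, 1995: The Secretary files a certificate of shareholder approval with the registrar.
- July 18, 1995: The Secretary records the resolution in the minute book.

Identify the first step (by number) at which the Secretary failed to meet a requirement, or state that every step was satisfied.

Step 7

Step 1: 90 days after November 13, 1994 (when the board resolution is passed) is February 11, 1995; done February 10, 1995 — timely.
Step 2: 57 days after March 12, 1995 (end of the 30-day waiting period, which began when the draft resolution is circulated on February 10, 1995) is May 8, 1995; March 14, 1995 is within that limit.
Step 3: the window is 24–51 days after April 4, 1995 (end of the 21-day hold period, which began when notice of the special meeting is given on March 14, 1995), so April 28, 1995 through May 25, 1995; done May 23, 1995 — within the window.
Step 4: 7 days after May 23, 1995 (when the information statement is filed) is May 30, 1995; done May 26, 1995 — timely.
Step 5: 40 days after May 26, 1995 (when the proxy materials are mailed) is July 5, 1995; June 27, 1995 is within that limit.
Step 6: the window is 13–140 days after February 10, 1995 (when the draft resolution is circulated), so February 23, 1995 through June 30, 1995; June 28, 1995 falls inside that range.
Step 7: the window is 7–15 days after June 28, 1995 (when the certificate of approval is filed), so July 5, 1995 through July 13, 1995; done July 18, 1995 — 5 days after the window closed.
The procedure was therefore not followed at step 7.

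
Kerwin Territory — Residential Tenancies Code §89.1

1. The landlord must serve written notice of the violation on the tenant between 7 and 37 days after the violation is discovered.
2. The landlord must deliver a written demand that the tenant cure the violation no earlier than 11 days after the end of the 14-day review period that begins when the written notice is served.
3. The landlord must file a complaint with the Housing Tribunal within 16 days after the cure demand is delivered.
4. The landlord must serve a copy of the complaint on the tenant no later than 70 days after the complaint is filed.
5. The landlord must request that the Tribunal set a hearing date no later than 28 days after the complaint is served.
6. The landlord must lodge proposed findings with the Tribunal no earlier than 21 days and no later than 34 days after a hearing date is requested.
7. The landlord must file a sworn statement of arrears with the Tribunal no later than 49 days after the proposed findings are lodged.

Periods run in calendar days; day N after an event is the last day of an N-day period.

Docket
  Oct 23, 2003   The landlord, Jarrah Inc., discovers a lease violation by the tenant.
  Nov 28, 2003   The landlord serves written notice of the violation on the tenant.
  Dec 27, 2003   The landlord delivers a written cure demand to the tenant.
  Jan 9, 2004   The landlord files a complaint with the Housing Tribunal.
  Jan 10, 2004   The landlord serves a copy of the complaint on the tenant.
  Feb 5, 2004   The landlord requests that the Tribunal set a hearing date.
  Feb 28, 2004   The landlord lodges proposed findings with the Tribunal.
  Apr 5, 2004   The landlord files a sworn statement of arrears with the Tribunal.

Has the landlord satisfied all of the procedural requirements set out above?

Yes

Step 1: the window is 7–37 days after Oct 23, 2003 (when the violation is discovered), so Oct 30, 2003 through Nov 29, 2003; Nov 28, 2003 falls inside that range.
Step 2: the earliest permitted date is 11 days after Dec 12, 2003 (end of the 14-day review period, which began when the written notice is served on Nov 28, 2003), i.e. Dec 23, 2003; Dec 27, 2003 is on or after that date.
Step 3: 16 days after Dec 27, 2003 (when the cure demand is delivered) is Jan 12, 2004; completed Jan 9, 2004, before the deadline.
Step 4: 70 days after Jan 9, 2004 (when the complaint is filed) is Mar 19, 2004; completed Jan 10, 2004, before the deadline.
Step 5: 28 days after Jan 10, 2004 (when the complaint is served) is Feb 7, 2004; done Feb 5, 2004 — timely.
Step 6: the window is 21–34 days after Feb 5, 2004 (when a hearing date is requested), so Feb 26, 2004 through Mar 10, 2004; Feb 28, 2004 falls inside that range.
Step 7: 49 days after Feb 28, 2004 (when the proposed findings are lodged) is Apr 17, 2004; Apr 5, 2004 is within that limit.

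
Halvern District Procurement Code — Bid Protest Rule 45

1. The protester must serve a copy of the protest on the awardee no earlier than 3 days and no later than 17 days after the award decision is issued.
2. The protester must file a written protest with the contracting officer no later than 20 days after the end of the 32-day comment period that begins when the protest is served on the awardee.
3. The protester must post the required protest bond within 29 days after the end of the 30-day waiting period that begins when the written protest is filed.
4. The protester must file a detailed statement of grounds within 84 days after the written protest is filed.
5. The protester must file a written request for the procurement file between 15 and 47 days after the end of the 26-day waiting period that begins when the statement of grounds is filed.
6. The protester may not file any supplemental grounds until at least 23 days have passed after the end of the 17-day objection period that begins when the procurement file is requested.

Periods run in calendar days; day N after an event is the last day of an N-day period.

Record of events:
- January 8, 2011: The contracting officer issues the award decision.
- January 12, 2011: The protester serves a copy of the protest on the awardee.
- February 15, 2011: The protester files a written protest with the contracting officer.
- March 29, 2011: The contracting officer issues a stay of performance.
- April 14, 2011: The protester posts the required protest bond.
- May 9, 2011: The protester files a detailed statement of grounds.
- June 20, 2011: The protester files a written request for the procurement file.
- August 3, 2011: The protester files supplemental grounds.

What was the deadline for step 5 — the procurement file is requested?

July 21, 2011

The statement of grounds is filed on May 9, 2011; the 26-day waiting period therefore ends June 4, 2011, and step 5 runs from that date. The window is 15–47 days after June 4, 2011; it closes on July 21, 2011.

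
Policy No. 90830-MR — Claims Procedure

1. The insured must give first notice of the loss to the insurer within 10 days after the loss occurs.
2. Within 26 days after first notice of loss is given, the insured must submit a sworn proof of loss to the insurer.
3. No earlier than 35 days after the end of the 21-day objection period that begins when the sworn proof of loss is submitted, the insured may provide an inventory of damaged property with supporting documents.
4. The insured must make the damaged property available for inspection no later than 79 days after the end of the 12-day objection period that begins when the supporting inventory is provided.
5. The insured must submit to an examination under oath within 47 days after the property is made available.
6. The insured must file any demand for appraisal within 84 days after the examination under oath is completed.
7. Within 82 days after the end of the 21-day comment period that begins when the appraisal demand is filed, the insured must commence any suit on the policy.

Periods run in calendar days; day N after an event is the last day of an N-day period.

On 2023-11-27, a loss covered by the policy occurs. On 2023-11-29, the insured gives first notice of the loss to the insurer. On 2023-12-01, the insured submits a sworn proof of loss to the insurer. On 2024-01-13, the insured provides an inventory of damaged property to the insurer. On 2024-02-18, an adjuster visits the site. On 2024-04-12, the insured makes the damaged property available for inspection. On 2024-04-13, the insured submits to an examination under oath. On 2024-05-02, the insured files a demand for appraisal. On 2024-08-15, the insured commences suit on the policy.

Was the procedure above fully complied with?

No

Step 1 — counting 10 days from 2023-11-27 (when the loss occurs) gives a deadline of 2023-12-07; 2023-11-29 is within that limit.
Step 2 — counting 26 days from 2023-11-29 (when first notice of loss is given) gives a deadline of 2023-12-25; done 2023-12-01 — timely.
Step 3 — must wait 35 days from 2023-12-22 (end of the 21-day objection period, which began when the sworn proof of loss is submitted on 2023-12-01), so not before 2024-01-26; done 2024-01-13 — 13 days too early.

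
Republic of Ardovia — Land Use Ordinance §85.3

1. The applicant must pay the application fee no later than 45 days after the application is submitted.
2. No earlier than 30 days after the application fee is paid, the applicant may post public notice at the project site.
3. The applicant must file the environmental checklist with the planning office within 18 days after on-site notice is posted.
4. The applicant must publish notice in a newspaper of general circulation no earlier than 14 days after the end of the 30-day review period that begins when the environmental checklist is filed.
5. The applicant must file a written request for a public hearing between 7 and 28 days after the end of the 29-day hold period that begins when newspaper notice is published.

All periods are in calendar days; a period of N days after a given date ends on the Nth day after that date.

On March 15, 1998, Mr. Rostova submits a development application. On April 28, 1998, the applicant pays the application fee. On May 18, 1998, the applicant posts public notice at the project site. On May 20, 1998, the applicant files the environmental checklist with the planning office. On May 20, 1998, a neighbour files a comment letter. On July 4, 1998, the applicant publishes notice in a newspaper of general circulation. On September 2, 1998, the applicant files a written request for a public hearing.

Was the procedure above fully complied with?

No

(1) due by March 15, 1998 + 45 days = April 29, 1998; completed April 28, 1998, before the deadline.
(2) permitted from April 28, 1998 + 30 days = May 28, 1998 onward; May 18, 1998 is 10 days before the earliest permitted date.
Later steps need not be reached.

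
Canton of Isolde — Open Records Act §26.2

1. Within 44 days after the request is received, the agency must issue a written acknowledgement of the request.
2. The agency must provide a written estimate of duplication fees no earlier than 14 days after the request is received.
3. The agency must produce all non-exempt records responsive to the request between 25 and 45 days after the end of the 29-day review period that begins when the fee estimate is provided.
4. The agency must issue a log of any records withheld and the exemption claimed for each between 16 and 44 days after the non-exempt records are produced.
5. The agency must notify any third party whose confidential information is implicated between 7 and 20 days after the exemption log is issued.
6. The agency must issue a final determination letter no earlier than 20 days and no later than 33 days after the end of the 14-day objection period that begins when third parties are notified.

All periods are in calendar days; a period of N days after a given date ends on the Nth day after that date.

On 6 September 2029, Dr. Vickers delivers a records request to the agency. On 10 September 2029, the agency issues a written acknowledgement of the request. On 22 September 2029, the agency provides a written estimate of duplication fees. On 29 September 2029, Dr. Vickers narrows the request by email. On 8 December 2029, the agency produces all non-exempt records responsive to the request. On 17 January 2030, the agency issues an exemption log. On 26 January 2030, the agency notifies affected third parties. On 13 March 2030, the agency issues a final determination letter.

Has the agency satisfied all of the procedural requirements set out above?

Step 1 — counting 44 days from 6 September 2029 (when the request is received) gives a deadline of 20 October 2029; 10 September 2029 is within that limit.
Step 2 — must wait 14 days from 6 September 2029 (when the request is received), so not before 20 September 2029; done 22 September 2029, after the minimum wait.
Step 3 — 25 and 45 days from 21 October 2029 (end of the 29-day review period, which began when the fee estimate is provided on 22 September 2029) are 15 November 2029 and 5 December 2029 respectively; done 8 December 2029 — 3 days after the window closed.

No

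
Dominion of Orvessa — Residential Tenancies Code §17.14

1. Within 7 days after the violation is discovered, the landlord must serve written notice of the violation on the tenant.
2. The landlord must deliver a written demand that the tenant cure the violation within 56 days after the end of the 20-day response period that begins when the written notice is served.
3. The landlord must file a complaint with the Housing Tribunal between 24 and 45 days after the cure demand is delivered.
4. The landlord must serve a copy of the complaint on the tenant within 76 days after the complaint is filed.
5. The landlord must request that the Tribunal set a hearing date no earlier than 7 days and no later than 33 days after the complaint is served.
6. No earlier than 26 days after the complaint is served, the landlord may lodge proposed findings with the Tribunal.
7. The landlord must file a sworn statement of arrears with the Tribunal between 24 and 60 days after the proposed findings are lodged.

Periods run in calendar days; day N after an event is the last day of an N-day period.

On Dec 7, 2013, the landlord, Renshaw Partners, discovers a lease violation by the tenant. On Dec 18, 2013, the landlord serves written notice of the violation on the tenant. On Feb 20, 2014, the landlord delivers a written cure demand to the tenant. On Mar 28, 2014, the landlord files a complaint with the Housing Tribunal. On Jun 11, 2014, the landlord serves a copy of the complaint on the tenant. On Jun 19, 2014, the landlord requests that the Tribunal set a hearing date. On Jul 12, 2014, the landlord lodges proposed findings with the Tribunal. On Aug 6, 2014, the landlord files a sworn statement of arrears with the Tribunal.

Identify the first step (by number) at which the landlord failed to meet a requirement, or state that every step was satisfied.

Step 1

Step 1 — counting 7 days from Dec 7, 2013 (when the violation is discovered) gives a deadline of Dec 14, 2013; not done until Dec 18, 2013, 4 days after the deadline.
No need to go further; step 1 was not satisfied.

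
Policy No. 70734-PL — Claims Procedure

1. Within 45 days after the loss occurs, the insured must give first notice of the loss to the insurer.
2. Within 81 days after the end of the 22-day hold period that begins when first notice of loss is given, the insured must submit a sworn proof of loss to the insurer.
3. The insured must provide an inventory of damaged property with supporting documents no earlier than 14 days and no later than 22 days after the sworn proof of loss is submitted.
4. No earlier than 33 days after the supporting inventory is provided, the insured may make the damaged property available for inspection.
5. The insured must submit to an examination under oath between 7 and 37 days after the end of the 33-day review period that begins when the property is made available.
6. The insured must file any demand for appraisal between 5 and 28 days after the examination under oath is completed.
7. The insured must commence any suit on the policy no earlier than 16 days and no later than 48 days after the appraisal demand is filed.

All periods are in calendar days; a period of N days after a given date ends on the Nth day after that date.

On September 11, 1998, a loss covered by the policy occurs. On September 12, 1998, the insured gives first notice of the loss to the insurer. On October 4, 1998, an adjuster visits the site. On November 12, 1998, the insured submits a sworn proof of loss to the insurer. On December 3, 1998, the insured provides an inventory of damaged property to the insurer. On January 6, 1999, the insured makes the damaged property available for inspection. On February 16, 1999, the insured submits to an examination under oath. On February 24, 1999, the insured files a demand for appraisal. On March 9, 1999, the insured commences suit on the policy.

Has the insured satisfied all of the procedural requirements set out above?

No

Step 1 — counting 45 days from September 11, 1998 (when the loss occurs) gives a deadline of October 26, 1998; September 12, 1998 is within that limit.
Step 2 — counting 81 days from October 4, 1998 (end of the 22-day hold period, which began when first notice of loss is given on September 12, 1998) gives a deadline of December 24, 1998; completed November 12, 1998, before the deadline.
Step 3 — 14 and 22 days from November 12, 1998 (when the sworn proof of loss is submitted) are November 26, 1998 and December 4, 1998 respectively; done December 3, 1998 — within the window.
Step 4 — must wait 33 days from December 3, 1998 (when the supporting inventory is provided), so not before January 5, 1999; January 6, 1999 is on or after that date.
Step 5 — 7 and 37 days from February 8, 1999 (end of the 33-day review period, which began when the property is made available on January 6, 1999) are February 15, 1999 and March 17, 1999 respectively; done February 16, 1999 — within the window.
Step 6 — 5 and 28 days from February 16, 1999 (when the examination under oath is completed) are February 21, 1999 and March 16, 1999 respectively; February 24, 1999 falls inside that range.
Step 7 — 16 and 48 days from February 24, 1999 (when the appraisal demand is filed) are March 12, 1999 and April 13, 1999 respectively; done March 9, 1999 — 3 days before the window opened.
That is the first point of non-compliance.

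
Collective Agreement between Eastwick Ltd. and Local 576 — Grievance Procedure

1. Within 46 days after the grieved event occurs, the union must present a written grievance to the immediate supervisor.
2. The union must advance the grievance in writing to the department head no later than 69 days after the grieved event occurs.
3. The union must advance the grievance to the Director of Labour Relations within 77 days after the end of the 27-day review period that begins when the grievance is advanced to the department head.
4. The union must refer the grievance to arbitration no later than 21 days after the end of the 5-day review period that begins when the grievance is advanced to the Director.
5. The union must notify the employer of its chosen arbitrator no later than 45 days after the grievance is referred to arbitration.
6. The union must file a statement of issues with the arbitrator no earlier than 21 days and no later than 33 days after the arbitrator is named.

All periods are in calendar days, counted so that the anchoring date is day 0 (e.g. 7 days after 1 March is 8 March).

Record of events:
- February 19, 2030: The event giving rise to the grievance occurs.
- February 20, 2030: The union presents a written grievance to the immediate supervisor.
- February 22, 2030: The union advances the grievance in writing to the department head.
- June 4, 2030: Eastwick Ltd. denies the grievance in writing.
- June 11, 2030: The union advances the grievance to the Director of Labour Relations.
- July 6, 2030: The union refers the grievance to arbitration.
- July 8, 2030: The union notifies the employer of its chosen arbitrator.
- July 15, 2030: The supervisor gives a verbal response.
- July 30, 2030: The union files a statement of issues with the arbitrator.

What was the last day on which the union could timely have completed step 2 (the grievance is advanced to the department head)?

Step 2 runs from February 19, 2030, when the grieved event occurs. 69 days after February 19, 2030 is April 29, 2030.

April 29, 2030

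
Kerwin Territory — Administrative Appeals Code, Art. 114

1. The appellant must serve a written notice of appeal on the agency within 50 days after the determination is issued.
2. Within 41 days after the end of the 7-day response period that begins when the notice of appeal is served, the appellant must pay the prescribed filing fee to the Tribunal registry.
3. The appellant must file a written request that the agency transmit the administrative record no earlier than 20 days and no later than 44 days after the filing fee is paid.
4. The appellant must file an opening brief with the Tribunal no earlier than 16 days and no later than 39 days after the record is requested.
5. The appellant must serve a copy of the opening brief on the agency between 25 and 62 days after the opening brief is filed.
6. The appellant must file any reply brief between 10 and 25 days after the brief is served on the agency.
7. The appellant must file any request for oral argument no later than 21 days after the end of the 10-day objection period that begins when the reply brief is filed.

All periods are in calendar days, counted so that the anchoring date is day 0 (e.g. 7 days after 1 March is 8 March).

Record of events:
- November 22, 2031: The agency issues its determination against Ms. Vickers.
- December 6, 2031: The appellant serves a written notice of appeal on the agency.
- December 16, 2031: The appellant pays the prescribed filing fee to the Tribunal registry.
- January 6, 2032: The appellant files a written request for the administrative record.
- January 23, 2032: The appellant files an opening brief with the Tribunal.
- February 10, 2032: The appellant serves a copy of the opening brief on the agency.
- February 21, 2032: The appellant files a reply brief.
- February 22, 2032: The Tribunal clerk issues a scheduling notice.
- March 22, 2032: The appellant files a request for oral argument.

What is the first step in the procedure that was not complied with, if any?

Step 5

Step 1: 50 days after November 22, 2031 (when the determination is issued) is January 11, 2032; done December 6, 2031 — timely.
Step 2: 41 days after December 13, 2031 (end of the 7-day response period, which began when the notice of appeal is served on December 6, 2031) is January 23, 2032; December 16, 2031 is within that limit.
Step 3: the window is 20–44 days after December 16, 2031 (when the filing fee is paid), so January 5, 2032 through January 29, 2032; done January 6, 2032 — within the window.
Step 4: the window is 16–39 days after January 6, 2032 (when the record is requested), so January 22, 2032 through February 14, 2032; January 23, 2032 falls inside that range.
Step 5: the window is 25–62 days after January 23, 2032 (when the opening brief is filed), so February 17, 2032 through March 25, 2032; done February 10, 2032 — 7 days before the window opened.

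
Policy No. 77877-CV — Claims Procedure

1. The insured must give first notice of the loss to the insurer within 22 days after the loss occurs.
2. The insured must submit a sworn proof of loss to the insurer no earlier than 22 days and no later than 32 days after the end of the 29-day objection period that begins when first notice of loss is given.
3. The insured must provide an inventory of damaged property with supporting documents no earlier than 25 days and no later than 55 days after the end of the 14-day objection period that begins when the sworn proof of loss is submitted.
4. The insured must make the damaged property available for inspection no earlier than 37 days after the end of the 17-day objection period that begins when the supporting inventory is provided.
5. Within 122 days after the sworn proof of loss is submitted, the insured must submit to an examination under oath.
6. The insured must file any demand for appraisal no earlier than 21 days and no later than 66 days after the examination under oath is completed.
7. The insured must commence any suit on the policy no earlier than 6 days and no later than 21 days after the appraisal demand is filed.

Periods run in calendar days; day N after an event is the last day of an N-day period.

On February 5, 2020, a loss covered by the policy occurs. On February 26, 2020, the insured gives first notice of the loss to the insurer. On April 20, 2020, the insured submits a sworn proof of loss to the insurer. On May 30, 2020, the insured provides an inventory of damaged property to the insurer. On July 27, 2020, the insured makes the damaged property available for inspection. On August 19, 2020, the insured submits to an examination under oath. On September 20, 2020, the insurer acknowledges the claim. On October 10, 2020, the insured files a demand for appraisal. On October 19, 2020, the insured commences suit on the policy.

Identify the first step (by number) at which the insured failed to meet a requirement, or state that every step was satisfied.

Step 1: 22 days after February 5, 2020 (when the loss occurs) is February 27, 2020; done February 26, 2020 — timely.
Step 2: the window is 22–32 days after March 26, 2020 (end of the 29-day objection period, which began when first notice of loss is given on February 26, 2020), so April 17, 2020 through April 27, 2020; done April 20, 2020, which is between those dates.
Step 3: the window is 25–55 days after May 4, 2020 (end of the 14-day objection period, which began when the sworn proof of loss is submitted on April 20, 2020), so May 29, 2020 through June 28, 2020; May 30, 2020 falls inside that range.
Step 4: the earliest permitted date is 37 days after June 16, 2020 (end of the 17-day objection period, which began when the supporting inventory is provided on May 30, 2020), i.e. July 23, 2020; July 27, 2020 is on or after that date.
Step 5: 122 days after April 20, 2020 (when the sworn proof of loss is submitted) is August 20, 2020; August 19, 2020 is within that limit.
Step 6: the window is 21–66 days after August 19, 2020 (when the examination under oath is completed), so September 9, 2020 through October 24, 2020; done October 10, 2020, which is between those dates.
Step 7: the window is 6–21 days after October 10, 2020 (when the appraisal demand is filed), so October 16, 2020 through October 31, 2020; done October 19, 2020, which is between those dates.

None — every step was satisfied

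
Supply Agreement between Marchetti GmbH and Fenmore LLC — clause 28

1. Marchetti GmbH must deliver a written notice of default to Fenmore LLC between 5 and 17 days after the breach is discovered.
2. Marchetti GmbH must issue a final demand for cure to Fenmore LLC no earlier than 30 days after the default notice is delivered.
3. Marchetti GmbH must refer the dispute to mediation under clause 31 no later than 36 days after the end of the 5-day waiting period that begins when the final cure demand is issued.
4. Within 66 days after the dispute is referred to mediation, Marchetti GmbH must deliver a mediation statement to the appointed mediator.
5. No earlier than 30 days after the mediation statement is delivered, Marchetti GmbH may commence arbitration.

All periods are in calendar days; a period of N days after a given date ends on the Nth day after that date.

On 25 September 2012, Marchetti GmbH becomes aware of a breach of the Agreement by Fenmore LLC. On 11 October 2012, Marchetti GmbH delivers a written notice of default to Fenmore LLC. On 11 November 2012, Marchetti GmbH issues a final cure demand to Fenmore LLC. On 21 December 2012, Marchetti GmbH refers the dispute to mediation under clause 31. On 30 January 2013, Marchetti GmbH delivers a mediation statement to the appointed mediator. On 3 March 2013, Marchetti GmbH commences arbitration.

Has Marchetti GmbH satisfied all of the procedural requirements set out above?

Yes

Step 1 — 5 and 17 days from 25 September 2012 (when the breach is discovered) are 30 September 2012 and 12 October 2012 respectively; 11 October 2012 falls inside that range.
Step 2 — must wait 30 days from 11 October 2012 (when the default notice is delivered), so not before 10 November 2012; done 11 November 2012 — permitted.
Step 3 — counting 36 days from 16 November 2012 (end of the 5-day waiting period, which began when the final cure demand is issued on 11 November 2012) gives a deadline of 22 December 2012; completed 21 December 2012, before the deadline.
Step 4 — counting 66 days from 21 December 2012 (when the dispute is referred to mediation) gives a deadline of 25 February 2013; 30 January 2013 is within that limit.
Step 5 — must wait 30 days from 30 January 2013 (when the mediation statement is delivered), so not before 1 March 2013; done 3 March 2013 — permitted.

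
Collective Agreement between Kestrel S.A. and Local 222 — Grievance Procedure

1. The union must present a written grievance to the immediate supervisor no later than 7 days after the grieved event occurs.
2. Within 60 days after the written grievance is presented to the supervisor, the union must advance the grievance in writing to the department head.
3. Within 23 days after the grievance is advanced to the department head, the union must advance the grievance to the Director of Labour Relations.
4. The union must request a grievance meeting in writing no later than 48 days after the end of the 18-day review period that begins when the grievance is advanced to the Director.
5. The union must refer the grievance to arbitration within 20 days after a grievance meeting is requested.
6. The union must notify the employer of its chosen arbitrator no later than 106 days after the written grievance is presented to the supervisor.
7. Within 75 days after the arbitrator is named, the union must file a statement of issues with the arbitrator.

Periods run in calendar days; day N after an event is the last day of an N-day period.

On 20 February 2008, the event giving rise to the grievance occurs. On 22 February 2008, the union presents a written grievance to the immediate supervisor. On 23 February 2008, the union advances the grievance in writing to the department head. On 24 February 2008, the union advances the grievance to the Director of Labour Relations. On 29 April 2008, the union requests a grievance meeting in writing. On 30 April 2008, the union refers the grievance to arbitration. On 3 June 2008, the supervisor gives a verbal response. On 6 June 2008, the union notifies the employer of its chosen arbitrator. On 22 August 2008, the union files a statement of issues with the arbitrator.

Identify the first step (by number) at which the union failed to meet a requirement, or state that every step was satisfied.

Step 7

(1) due by 20 February 2008 + 7 days = 27 February 2008; completed 22 February 2008, before the deadline.
(2) due by 22 February 2008 + 60 days = 22 April 2008; completed 23 February 2008, before the deadline.
(3) due by 23 February 2008 + 23 days = 17 March 2008; done 24 February 2008 — timely.
(4) due by 13 March 2008 + 48 days = 30 April 2008; completed 29 April 2008, before the deadline.
(5) due by 29 April 2008 + 20 days = 19 May 2008; 30 April 2008 is within that limit.
(6) due by 22 February 2008 + 106 days = 7 June 2008; 6 June 2008 is within that limit.
(7) due by 6 June 2008 + 75 days = 20 August 2008; not done until 22 August 2008, 2 days after the deadline.
The procedure was therefore not followed at step 7.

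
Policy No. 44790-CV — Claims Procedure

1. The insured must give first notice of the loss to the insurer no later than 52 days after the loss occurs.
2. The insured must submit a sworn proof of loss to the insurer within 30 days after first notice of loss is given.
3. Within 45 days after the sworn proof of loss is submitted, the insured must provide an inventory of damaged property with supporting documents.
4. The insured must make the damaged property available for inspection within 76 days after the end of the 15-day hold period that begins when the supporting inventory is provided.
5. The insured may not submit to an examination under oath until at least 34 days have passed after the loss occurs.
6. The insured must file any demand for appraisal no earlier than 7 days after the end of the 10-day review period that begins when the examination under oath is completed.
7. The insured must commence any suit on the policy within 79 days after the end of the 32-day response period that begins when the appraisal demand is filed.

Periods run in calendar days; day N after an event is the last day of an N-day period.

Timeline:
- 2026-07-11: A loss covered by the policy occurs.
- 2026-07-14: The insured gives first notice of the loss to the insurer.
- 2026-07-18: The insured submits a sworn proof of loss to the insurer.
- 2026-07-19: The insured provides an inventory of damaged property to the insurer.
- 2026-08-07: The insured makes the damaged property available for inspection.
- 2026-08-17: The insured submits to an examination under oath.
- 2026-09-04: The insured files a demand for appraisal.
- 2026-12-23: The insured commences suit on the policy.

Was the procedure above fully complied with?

Step 1: 52 days after 2026-07-11 (when the loss occurs) is 2026-09-01; done 2026-07-14 — timely.
Step 2: 30 days after 2026-07-14 (when first notice of loss is given) is 2026-08-13; completed 2026-07-18, before the deadline.
Step 3: 45 days after 2026-07-18 (when the sworn proof of loss is submitted) is 2026-09-01; 2026-07-19 is within that limit.
Step 4: 76 days after 2026-08-03 (end of the 15-day hold period, which began when the supporting inventory is provided on 2026-07-19) is 2026-10-18; completed 2026-08-07, before the deadline.
Step 5: the earliest permitted date is 34 days after 2026-07-11 (when the loss occurs), i.e. 2026-08-14; done 2026-08-17, after the minimum wait.
Step 6: the earliest permitted date is 7 days after 2026-08-27 (end of the 10-day review period, which began when the examination under oath is completed on 2026-08-17), i.e. 2026-09-03; done 2026-09-04, after the minimum wait.
Step 7: 79 days after 2026-10-06 (end of the 32-day response period, which began when the appraisal demand is filed on 2026-09-04) is 2026-12-24; completed 2026-12-23, before the deadline.

Yes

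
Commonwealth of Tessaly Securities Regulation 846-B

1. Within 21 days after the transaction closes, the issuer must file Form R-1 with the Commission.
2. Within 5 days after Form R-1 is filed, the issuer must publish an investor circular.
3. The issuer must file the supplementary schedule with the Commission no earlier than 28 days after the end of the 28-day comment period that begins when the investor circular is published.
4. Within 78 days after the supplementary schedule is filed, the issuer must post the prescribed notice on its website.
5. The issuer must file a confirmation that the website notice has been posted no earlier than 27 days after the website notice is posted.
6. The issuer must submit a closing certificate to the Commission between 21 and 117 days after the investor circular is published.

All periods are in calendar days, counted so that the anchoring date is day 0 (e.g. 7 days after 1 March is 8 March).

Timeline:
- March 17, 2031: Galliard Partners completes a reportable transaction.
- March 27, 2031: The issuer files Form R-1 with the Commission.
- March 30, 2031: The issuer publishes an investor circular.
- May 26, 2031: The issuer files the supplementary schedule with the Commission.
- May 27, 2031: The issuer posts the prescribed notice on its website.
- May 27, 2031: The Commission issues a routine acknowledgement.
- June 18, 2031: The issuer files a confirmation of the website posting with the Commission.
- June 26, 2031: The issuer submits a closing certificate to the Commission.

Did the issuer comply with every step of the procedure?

No

(1) due by March 17, 2031 + 21 days = April 7, 2031; March 27, 2031 is within that limit.
(2) due by March 27, 2031 + 5 days = April 1, 2031; March 30, 2031 is within that limit.
(3) permitted from April 27, 2031 + 28 days = May 25, 2031 onward; done May 26, 2031 — permitted.
(4) due by May 26, 2031 + 78 days = August 12, 2031; completed May 27, 2031, before the deadline.
(5) permitted from May 27, 2031 + 27 days = June 23, 2031 onward; done June 18, 2031 — 5 days too early.
No need to go further; step 5 was not satisfied.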